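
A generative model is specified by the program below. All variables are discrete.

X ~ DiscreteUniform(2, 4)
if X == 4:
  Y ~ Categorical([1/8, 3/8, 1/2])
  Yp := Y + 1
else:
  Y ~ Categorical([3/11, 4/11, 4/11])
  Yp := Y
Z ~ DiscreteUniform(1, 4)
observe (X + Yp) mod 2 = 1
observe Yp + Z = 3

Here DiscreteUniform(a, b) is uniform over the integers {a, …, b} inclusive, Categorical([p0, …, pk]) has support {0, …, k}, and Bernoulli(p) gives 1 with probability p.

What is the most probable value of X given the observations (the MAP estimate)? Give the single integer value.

Enumerate traces; 4 have nonzero weight after conditioning:
  (X=2, Y=1, Z=2) weight 1/33
  (X=3, Y=0, Z=3) weight 1/44
  (X=3, Y=2, Z=1) weight 1/33
  (X=4, Y=0, Z=2) weight 1/96
Group by X:
  weight(X=2) = 1/33
  weight(X=3) = 7/132
  weight(X=4) = 1/96
Total weight = 1/33 + 7/132 + 1/96 = 3/32
P(X=2 | obs) = 1/33 / 3/32 = 32/99
P(X=3 | obs) = 7/132 / 3/32 = 56/99
P(X=4 | obs) = 1/96 / 3/32 = 1/9
argmax = 3

argmax_v P(X = v | obs) = 3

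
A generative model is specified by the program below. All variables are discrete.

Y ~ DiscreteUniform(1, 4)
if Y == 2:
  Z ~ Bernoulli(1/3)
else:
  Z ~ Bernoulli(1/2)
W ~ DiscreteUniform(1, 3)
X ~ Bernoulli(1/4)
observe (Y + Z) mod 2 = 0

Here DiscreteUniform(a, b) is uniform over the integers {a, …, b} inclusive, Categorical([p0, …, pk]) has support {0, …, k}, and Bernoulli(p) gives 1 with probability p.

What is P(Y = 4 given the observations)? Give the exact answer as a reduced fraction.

Enumerate traces; 24 have nonzero weight after conditioning:
  (Y=1, Z=1, W=1, X=0) weight 1/32
  (Y=1, Z=1, W=1, X=1) weight 1/96
  (Y=1, Z=1, W=2, X=0) weight 1/32
  (Y=1, Z=1, W=2, X=1) weight 1/96
  (Y=1, Z=1, W=3, X=0) weight 1/32
  (Y=1, Z=1, W=3, X=1) weight 1/96
  (Y=2, Z=0, W=1, X=0) weight 1/24
  (Y=2, Z=0, W=1, X=1) weight 1/72
  (Y=3, Z=1, W=1, X=0) weight 1/32
  (Y=4, Z=0, W=1, X=0) weight 1/32
  … 14 more
Group by Y:
  weight(Y=1) = 1/8
  weight(Y=2) = 1/6
  weight(Y=3) = 1/8
  weight(Y=4) = 1/8
Total weight = 1/8 + 1/6 + 1/8 + 1/8 = 13/24
P(Y=1 | obs) = 1/8 / 13/24 = 3/13
P(Y=2 | obs) = 1/6 / 13/24 = 4/13
P(Y=3 | obs) = 1/8 / 13/24 = 3/13
P(Y=4 | obs) = 1/8 / 13/24 = 3/13

P(Y = 4 | obs) = 3/13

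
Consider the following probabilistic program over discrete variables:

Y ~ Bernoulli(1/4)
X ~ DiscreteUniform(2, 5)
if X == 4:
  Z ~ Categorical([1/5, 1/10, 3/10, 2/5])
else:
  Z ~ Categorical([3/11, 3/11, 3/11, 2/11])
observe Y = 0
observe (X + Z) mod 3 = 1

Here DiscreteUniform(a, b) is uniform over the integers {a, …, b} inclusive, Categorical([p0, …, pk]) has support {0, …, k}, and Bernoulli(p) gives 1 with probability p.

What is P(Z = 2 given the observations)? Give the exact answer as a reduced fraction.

P(Z = 2 | obs) = 5/13

Enumerate traces; 5 have nonzero weight after conditioning:
  (Y=0, X=2, Z=2) weight 9/176
  (Y=0, X=3, Z=1) weight 9/176
  (Y=0, X=4, Z=0) weight 3/80
  (Y=0, X=4, Z=3) weight 3/40
  (Y=0, X=5, Z=2) weight 9/176
Group by Z:
  weight(Z=0) = 3/80
  weight(Z=1) = 9/176
  weight(Z=2) = 9/88
  weight(Z=3) = 3/40
Total weight = 3/80 + 9/176 + 9/88 + 3/40 = 117/440
P(Z=0 | obs) = 3/80 / 117/440 = 11/78
P(Z=1 | obs) = 9/176 / 117/440 = 5/26
P(Z=2 | obs) = 9/88 / 117/440 = 5/13
P(Z=3 | obs) = 3/40 / 117/440 = 11/39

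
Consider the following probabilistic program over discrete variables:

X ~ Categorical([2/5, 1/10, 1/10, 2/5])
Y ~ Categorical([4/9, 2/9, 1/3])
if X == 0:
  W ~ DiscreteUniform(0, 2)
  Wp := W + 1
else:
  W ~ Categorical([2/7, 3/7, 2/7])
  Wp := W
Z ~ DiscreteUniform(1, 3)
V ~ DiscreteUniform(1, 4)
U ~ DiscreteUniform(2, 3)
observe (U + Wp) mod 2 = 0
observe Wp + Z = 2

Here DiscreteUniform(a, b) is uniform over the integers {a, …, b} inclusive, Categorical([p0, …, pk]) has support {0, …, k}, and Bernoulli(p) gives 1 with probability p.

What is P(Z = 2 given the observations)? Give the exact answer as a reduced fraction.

Enumerate traces; 84 have nonzero weight after conditioning:
  (X=0, Y=0, W=0, Z=1, V=1, U=3) weight 1/405
  (X=0, Y=0, W=0, Z=1, V=2, U=3) weight 1/405
  (X=0, Y=0, W=0, Z=1, V=3, U=3) weight 1/405
  (X=0, Y=0, W=0, Z=1, V=4, U=3) weight 1/405
  (X=0, Y=1, W=0, Z=1, V=1, U=3) weight 1/810
  (X=0, Y=1, W=0, Z=1, V=2, U=3) weight 1/810
  (X=0, Y=1, W=0, Z=1, V=3, U=3) weight 1/810
  (X=0, Y=1, W=0, Z=1, V=4, U=3) weight 1/810
  (X=1, Y=0, W=0, Z=2, V=1, U=2) weight 1/1890
  … 75 more
Group by Z:
  weight(Z=1) = 41/630
  weight(Z=2) = 1/35
Total weight = 41/630 + 1/35 = 59/630
P(Z=1 | obs) = 41/630 / 59/630 = 41/59
P(Z=2 | obs) = 1/35 / 59/630 = 18/59

P(Z = 2 | obs) = 18/59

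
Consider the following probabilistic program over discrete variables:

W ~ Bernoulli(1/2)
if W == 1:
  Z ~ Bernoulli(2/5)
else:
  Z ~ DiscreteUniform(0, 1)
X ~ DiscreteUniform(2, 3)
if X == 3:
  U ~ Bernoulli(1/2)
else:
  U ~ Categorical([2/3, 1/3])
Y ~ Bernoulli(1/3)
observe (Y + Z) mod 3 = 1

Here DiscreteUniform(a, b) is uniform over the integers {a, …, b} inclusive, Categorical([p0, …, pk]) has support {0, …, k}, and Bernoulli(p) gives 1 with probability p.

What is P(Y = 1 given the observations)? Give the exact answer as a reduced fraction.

Enumerate traces; 16 have nonzero weight after conditioning:
  (W=0, Z=0, X=2, U=0, Y=1) weight 1/36
  (W=0, Z=0, X=2, U=1, Y=1) weight 1/72
  (W=0, Z=0, X=3, U=0, Y=1) weight 1/48
  (W=0, Z=0, X=3, U=1, Y=1) weight 1/48
  (W=0, Z=1, X=2, U=0, Y=0) weight 1/18
  (W=0, Z=1, X=2, U=1, Y=0) weight 1/36
  (W=0, Z=1, X=3, U=0, Y=0) weight 1/24
  (W=0, Z=1, X=3, U=1, Y=0) weight 1/24
  … 8 more
Group by Y:
  weight(Y=0) = 3/10
  weight(Y=1) = 11/60
Total weight = 3/10 + 11/60 = 29/60
P(Y=0 | obs) = 3/10 / 29/60 = 18/29
P(Y=1 | obs) = 11/60 / 29/60 = 11/29

P(Y = 1 | obs) = 11/29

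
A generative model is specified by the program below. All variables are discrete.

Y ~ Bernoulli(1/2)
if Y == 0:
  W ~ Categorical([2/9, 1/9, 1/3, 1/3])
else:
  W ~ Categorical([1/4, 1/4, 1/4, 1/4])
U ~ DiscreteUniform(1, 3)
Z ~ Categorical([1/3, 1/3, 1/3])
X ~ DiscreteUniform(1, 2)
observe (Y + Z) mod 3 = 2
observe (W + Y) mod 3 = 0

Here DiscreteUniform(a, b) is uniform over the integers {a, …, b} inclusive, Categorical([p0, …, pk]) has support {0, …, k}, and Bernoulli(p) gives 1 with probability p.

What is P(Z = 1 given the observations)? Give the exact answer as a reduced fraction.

Enumerate traces; 18 have nonzero weight after conditioning:
  (Y=0, W=0, U=1, Z=2, X=1) weight 1/162
  (Y=0, W=0, U=1, Z=2, X=2) weight 1/162
  (Y=0, W=0, U=2, Z=2, X=1) weight 1/162
  (Y=0, W=0, U=2, Z=2, X=2) weight 1/162
  (Y=0, W=0, U=3, Z=2, X=1) weight 1/162
  (Y=0, W=0, U=3, Z=2, X=2) weight 1/162
  (Y=0, W=3, U=1, Z=2, X=1) weight 1/108
  (Y=0, W=3, U=1, Z=2, X=2) weight 1/108
  (Y=1, W=2, U=1, Z=1, X=1) weight 1/144
  … 9 more
Group by Z:
  weight(Z=1) = 1/24
  weight(Z=2) = 5/54
Total weight = 1/24 + 5/54 = 29/216
P(Z=1 | obs) = 1/24 / 29/216 = 9/29
P(Z=2 | obs) = 5/54 / 29/216 = 20/29

P(Z = 1 | obs) = 9/29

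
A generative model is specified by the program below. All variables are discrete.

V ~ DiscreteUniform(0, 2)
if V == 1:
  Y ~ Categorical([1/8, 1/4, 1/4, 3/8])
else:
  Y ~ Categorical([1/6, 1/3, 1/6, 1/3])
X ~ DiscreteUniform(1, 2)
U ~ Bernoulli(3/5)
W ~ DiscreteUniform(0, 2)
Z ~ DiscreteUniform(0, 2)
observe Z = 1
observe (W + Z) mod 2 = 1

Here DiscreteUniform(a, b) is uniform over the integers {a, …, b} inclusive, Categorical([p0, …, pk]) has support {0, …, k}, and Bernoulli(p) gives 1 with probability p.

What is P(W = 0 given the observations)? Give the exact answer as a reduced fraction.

P(W = 0 | obs) = 1/2

Enumerate traces; 96 have nonzero weight after conditioning:
  (V=0, Y=0, X=1, U=0, W=0, Z=1) weight 1/810
  (V=0, Y=0, X=1, U=0, W=2, Z=1) weight 1/810
  (V=0, Y=0, X=1, U=1, W=0, Z=1) weight 1/540
  (V=0, Y=0, X=1, U=1, W=2, Z=1) weight 1/540
  (V=0, Y=0, X=2, U=0, W=0, Z=1) weight 1/810
  (V=0, Y=0, X=2, U=0, W=2, Z=1) weight 1/810
  (V=0, Y=0, X=2, U=1, W=0, Z=1) weight 1/540
  (V=0, Y=0, X=2, U=1, W=2, Z=1) weight 1/540
  … 88 more
Group by W:
  weight(W=0) = 1/9
  weight(W=2) = 1/9
Total weight = 1/9 + 1/9 = 2/9
P(W=0 | obs) = 1/9 / 2/9 = 1/2
P(W=2 | obs) = 1/9 / 2/9 = 1/2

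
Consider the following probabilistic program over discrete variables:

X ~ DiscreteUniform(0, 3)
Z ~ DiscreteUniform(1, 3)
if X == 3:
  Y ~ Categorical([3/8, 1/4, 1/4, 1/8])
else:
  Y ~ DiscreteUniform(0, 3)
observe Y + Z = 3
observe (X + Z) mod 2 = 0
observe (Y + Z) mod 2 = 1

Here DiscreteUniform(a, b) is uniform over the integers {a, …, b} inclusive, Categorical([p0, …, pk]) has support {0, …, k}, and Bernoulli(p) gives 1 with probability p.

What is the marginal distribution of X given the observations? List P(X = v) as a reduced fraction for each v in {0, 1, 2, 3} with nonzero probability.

Enumerate traces; 6 have nonzero weight after conditioning:
  (X=0, Z=2, Y=1) weight 1/48
  (X=1, Z=1, Y=2) weight 1/48
  (X=1, Z=3, Y=0) weight 1/48
  (X=2, Z=2, Y=1) weight 1/48
  (X=3, Z=1, Y=2) weight 1/48
  (X=3, Z=3, Y=0) weight 1/32
Group by X:
  weight(X=0) = 1/48
  weight(X=1) = 1/24
  weight(X=2) = 1/48
  weight(X=3) = 5/96
Total weight = 1/48 + 1/24 + 1/48 + 5/96 = 13/96
P(X=0 | obs) = 1/48 / 13/96 = 2/13
P(X=1 | obs) = 1/24 / 13/96 = 4/13
P(X=2 | obs) = 1/48 / 13/96 = 2/13
P(X=3 | obs) = 5/96 / 13/96 = 5/13

P(X=0) = 2/13, P(X=1) = 4/13, P(X=2) = 2/13, P(X=3) = 5/13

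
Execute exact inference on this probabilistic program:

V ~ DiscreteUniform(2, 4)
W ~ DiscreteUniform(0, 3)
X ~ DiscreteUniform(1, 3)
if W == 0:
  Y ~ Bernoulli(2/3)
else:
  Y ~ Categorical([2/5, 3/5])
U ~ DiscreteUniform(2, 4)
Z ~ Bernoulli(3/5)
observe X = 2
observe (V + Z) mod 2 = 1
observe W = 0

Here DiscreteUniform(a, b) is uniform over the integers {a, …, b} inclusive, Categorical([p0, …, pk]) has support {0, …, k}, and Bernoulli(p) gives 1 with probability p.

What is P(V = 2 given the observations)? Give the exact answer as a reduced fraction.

P(V = 2 | obs) = 3/8

Enumerate traces; 18 have nonzero weight after conditioning:
  (V=2, W=0, X=2, Y=0, U=2, Z=1) weight 1/540
  (V=2, W=0, X=2, Y=0, U=3, Z=1) weight 1/540
  (V=2, W=0, X=2, Y=0, U=4, Z=1) weight 1/540
  (V=2, W=0, X=2, Y=1, U=2, Z=1) weight 1/270
  (V=2, W=0, X=2, Y=1, U=3, Z=1) weight 1/270
  (V=2, W=0, X=2, Y=1, U=4, Z=1) weight 1/270
  (V=3, W=0, X=2, Y=0, U=2, Z=0) weight 1/810
  (V=3, W=0, X=2, Y=0, U=3, Z=0) weight 1/810
  (V=4, W=0, X=2, Y=0, U=2, Z=1) weight 1/540
  … 9 more
Group by V:
  weight(V=2) = 1/60
  weight(V=3) = 1/90
  weight(V=4) = 1/60
Total weight = 1/60 + 1/90 + 1/60 = 2/45
P(V=2 | obs) = 1/60 / 2/45 = 3/8
P(V=3 | obs) = 1/90 / 2/45 = 1/4
P(V=4 | obs) = 1/60 / 2/45 = 3/8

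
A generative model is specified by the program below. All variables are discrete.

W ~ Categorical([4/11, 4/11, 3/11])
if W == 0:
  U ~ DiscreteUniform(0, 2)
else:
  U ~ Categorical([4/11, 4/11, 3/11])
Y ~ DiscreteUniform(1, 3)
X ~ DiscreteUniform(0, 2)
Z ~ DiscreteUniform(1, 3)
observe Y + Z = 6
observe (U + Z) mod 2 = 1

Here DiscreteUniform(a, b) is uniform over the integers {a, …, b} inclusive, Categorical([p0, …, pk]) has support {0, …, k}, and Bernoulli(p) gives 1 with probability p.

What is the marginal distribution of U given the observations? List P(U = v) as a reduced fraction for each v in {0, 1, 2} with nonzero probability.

P(U=0) = 128/235, P(U=2) = 107/235

Enumerate traces; 18 have nonzero weight after conditioning:
  (W=0, U=0, Y=3, X=0, Z=3) weight 4/891
  (W=0, U=0, Y=3, X=1, Z=3) weight 4/891
  (W=0, U=0, Y=3, X=2, Z=3) weight 4/891
  (W=0, U=2, Y=3, X=0, Z=3) weight 4/891
  (W=0, U=2, Y=3, X=1, Z=3) weight 4/891
  (W=0, U=2, Y=3, X=2, Z=3) weight 4/891
  (W=1, U=0, Y=3, X=0, Z=3) weight 16/3267
  (W=1, U=0, Y=3, X=1, Z=3) weight 16/3267
  … 10 more
Group by U:
  weight(U=0) = 128/3267
  weight(U=2) = 107/3267
Total weight = 128/3267 + 107/3267 = 235/3267
P(U=0 | obs) = 128/3267 / 235/3267 = 128/235
P(U=2 | obs) = 107/3267 / 235/3267 = 107/235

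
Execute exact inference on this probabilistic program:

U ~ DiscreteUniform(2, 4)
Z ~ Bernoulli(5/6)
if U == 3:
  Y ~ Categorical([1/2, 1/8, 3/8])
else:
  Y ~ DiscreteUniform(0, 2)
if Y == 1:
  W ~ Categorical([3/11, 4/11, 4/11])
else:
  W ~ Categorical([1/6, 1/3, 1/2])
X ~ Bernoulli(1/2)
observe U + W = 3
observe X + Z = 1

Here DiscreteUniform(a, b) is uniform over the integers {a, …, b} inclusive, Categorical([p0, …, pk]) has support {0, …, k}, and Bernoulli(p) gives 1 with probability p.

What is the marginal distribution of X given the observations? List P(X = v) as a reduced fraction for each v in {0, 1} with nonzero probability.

P(X=0) = 5/6, P(X=1) = 1/6

Enumerate traces; 12 have nonzero weight after conditioning:
  (U=2, Z=0, Y=0, W=1, X=1) weight 1/324
  (U=2, Z=0, Y=1, W=1, X=1) weight 1/297
  (U=2, Z=0, Y=2, W=1, X=1) weight 1/324
  (U=2, Z=1, Y=0, W=1, X=0) weight 5/324
  (U=2, Z=1, Y=1, W=1, X=0) weight 5/297
  (U=2, Z=1, Y=2, W=1, X=0) weight 5/324
  (U=3, Z=0, Y=0, W=0, X=1) weight 1/432
  (U=3, Z=0, Y=1, W=0, X=1) weight 1/1056
  … 4 more
Group by X:
  weight(X=0) = 4145/57024
  weight(X=1) = 829/57024
Total weight = 4145/57024 + 829/57024 = 829/9504
P(X=0 | obs) = 4145/57024 / 829/9504 = 5/6
P(X=1 | obs) = 829/57024 / 829/9504 = 1/6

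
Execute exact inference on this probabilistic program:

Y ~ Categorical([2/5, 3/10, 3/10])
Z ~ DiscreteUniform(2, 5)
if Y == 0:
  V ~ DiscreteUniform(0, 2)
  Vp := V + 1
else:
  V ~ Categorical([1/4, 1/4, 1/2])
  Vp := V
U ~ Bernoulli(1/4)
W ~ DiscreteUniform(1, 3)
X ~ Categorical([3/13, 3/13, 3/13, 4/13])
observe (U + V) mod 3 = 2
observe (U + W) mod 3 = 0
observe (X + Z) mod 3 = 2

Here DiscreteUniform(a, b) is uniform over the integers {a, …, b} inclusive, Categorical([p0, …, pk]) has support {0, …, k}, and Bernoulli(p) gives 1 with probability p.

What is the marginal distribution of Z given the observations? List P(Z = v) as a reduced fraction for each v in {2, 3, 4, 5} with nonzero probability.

P(Z=2) = 7/20, P(Z=3) = 3/20, P(Z=4) = 3/20, P(Z=5) = 7/20

Enumerate traces; 36 have nonzero weight after conditioning:
  (Y=0, Z=2, V=1, U=1, W=2, X=0) weight 1/1560
  (Y=0, Z=2, V=1, U=1, W=2, X=3) weight 1/1170
  (Y=0, Z=2, V=2, U=0, W=3, X=0) weight 1/520
  (Y=0, Z=2, V=2, U=0, W=3, X=3) weight 1/390
  (Y=0, Z=3, V=1, U=1, W=2, X=2) weight 1/1560
  (Y=0, Z=3, V=2, U=0, W=3, X=2) weight 1/520
  (Y=0, Z=4, V=1, U=1, W=2, X=1) weight 1/1560
  (Y=0, Z=4, V=2, U=0, W=3, X=1) weight 1/520
  (Y=0, Z=5, V=1, U=1, W=2, X=0) weight 1/1560
  … 27 more
Group by Z:
  weight(Z=2) = 133/7488
  weight(Z=3) = 19/2496
  weight(Z=4) = 19/2496
  weight(Z=5) = 133/7488
Total weight = 133/7488 + 19/2496 + 19/2496 + 133/7488 = 95/1872
P(Z=2 | obs) = 133/7488 / 95/1872 = 7/20
P(Z=3 | obs) = 19/2496 / 95/1872 = 3/20
P(Z=4 | obs) = 19/2496 / 95/1872 = 3/20
P(Z=5 | obs) = 133/7488 / 95/1872 = 7/20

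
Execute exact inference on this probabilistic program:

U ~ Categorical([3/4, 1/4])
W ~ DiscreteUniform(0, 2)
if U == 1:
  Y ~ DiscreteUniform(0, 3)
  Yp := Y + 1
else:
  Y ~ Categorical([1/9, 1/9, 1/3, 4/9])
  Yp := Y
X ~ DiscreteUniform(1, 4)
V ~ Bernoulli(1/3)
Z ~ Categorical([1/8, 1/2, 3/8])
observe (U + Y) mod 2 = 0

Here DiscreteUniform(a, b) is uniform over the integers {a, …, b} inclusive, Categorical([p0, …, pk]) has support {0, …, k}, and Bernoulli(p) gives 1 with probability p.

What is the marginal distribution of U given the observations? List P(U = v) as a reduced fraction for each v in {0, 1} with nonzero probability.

Enumerate traces; 288 have nonzero weight after conditioning:
  (U=0, W=0, Y=0, X=1, V=0, Z=0) weight 1/1728
  (U=0, W=0, Y=0, X=1, V=0, Z=1) weight 1/432
  (U=0, W=0, Y=0, X=1, V=0, Z=2) weight 1/576
  (U=0, W=0, Y=0, X=1, V=1, Z=0) weight 1/3456
  (U=0, W=0, Y=0, X=1, V=1, Z=1) weight 1/864
  (U=0, W=0, Y=0, X=1, V=1, Z=2) weight 1/1152
  (U=0, W=0, Y=0, X=2, V=0, Z=0) weight 1/1728
  (U=0, W=0, Y=0, X=2, V=0, Z=1) weight 1/432
  (U=1, W=0, Y=1, X=1, V=0, Z=0) weight 1/2304
  … 279 more
Group by U:
  weight(U=0) = 1/3
  weight(U=1) = 1/8
Total weight = 1/3 + 1/8 = 11/24
P(U=0 | obs) = 1/3 / 11/24 = 8/11
P(U=1 | obs) = 1/8 / 11/24 = 3/11

P(U=0) = 8/11, P(U=1) = 3/11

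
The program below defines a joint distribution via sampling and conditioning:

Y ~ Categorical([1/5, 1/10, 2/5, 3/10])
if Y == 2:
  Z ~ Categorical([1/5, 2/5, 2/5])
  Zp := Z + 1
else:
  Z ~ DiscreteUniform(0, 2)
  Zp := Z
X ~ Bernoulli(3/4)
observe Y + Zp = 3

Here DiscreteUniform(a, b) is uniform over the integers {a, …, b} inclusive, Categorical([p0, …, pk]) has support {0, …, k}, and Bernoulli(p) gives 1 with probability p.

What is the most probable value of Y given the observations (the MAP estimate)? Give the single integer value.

argmax_v P(Y = v | obs) = 3

Enumerate traces; 6 have nonzero weight after conditioning:
  (Y=1, Z=2, X=0) weight 1/120
  (Y=1, Z=2, X=1) weight 1/40
  (Y=2, Z=0, X=0) weight 1/50
  (Y=2, Z=0, X=1) weight 3/50
  (Y=3, Z=0, X=0) weight 1/40
  (Y=3, Z=0, X=1) weight 3/40
Group by Y:
  weight(Y=1) = 1/30
  weight(Y=2) = 2/25
  weight(Y=3) = 1/10
Total weight = 1/30 + 2/25 + 1/10 = 16/75
P(Y=1 | obs) = 1/30 / 16/75 = 5/32
P(Y=2 | obs) = 2/25 / 16/75 = 3/8
P(Y=3 | obs) = 1/10 / 16/75 = 15/32
argmax = 3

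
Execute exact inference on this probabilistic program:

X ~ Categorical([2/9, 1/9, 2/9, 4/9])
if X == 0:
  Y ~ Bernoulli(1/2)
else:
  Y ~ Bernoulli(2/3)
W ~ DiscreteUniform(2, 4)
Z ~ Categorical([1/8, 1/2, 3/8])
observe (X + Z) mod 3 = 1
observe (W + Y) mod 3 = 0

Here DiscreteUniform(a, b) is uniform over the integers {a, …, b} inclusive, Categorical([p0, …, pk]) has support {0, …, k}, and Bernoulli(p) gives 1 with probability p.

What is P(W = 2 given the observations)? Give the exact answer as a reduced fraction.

Enumerate traces; 8 have nonzero weight after conditioning:
  (X=0, Y=0, W=3, Z=1) weight 1/54
  (X=0, Y=1, W=2, Z=1) weight 1/54
  (X=1, Y=0, W=3, Z=0) weight 1/648
  (X=1, Y=1, W=2, Z=0) weight 1/324
  (X=2, Y=0, W=3, Z=2) weight 1/108
  (X=2, Y=1, W=2, Z=2) weight 1/54
  (X=3, Y=0, W=3, Z=1) weight 2/81
  (X=3, Y=1, W=2, Z=1) weight 4/81
Group by W:
  weight(W=2) = 29/324
  weight(W=3) = 35/648
Total weight = 29/324 + 35/648 = 31/216
P(W=2 | obs) = 29/324 / 31/216 = 58/93
P(W=3 | obs) = 35/648 / 31/216 = 35/93

P(W = 2 | obs) = 58/93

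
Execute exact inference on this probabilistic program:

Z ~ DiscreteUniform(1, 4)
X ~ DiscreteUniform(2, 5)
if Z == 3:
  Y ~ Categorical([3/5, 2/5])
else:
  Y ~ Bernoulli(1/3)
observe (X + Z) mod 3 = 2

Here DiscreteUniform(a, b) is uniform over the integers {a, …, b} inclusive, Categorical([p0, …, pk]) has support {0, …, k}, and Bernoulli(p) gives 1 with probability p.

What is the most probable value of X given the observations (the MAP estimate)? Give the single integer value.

argmax_v P(X = v | obs) = 4

Enumerate traces; 10 have nonzero weight after conditioning:
  (Z=1, X=4, Y=0) weight 1/24
  (Z=1, X=4, Y=1) weight 1/48
  (Z=2, X=3, Y=0) weight 1/24
  (Z=2, X=3, Y=1) weight 1/48
  (Z=3, X=2, Y=0) weight 3/80
  (Z=3, X=2, Y=1) weight 1/40
  (Z=3, X=5, Y=0) weight 3/80
  (Z=3, X=5, Y=1) weight 1/40
  … 2 more
Group by X:
  weight(X=2) = 1/16
  weight(X=3) = 1/16
  weight(X=4) = 1/8
  weight(X=5) = 1/16
Total weight = 1/16 + 1/16 + 1/8 + 1/16 = 5/16
P(X=2 | obs) = 1/16 / 5/16 = 1/5
P(X=3 | obs) = 1/16 / 5/16 = 1/5
P(X=4 | obs) = 1/8 / 5/16 = 2/5
P(X=5 | obs) = 1/16 / 5/16 = 1/5
argmax = 4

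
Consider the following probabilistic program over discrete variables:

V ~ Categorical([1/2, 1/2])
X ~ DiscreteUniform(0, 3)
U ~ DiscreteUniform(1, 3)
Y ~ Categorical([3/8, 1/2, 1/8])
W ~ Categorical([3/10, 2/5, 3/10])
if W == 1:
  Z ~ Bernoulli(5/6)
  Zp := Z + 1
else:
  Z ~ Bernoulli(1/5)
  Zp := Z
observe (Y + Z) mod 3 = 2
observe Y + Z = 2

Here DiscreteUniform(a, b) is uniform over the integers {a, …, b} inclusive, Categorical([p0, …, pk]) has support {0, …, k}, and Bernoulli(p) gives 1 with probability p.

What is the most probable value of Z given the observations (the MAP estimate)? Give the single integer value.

argmax_v P(Z = v | obs) = 1

Enumerate traces; 144 have nonzero weight after conditioning:
  (V=0, X=0, U=1, Y=1, W=0, Z=1) weight 1/800
  (V=0, X=0, U=1, Y=1, W=1, Z=1) weight 1/144
  (V=0, X=0, U=1, Y=1, W=2, Z=1) weight 1/800
  (V=0, X=0, U=1, Y=2, W=0, Z=0) weight 1/800
  (V=0, X=0, U=1, Y=2, W=1, Z=0) weight 1/2880
  (V=0, X=0, U=1, Y=2, W=2, Z=0) weight 1/800
  (V=0, X=0, U=2, Y=1, W=0, Z=1) weight 1/800
  (V=0, X=0, U=2, Y=1, W=1, Z=1) weight 1/144
  … 136 more
Group by Z:
  weight(Z=0) = 41/600
  weight(Z=1) = 17/75
Total weight = 41/600 + 17/75 = 59/200
P(Z=0 | obs) = 41/600 / 59/200 = 41/177
P(Z=1 | obs) = 17/75 / 59/200 = 136/177
argmax = 1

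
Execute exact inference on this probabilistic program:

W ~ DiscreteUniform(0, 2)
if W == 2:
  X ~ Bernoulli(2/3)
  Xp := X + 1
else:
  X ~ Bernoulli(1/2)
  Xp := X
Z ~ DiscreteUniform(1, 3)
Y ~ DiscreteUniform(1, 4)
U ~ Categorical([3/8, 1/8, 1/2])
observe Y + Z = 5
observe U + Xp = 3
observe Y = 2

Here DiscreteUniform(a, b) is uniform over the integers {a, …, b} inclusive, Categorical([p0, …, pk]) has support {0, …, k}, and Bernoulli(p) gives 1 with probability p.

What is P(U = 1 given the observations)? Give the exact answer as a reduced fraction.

P(U = 1 | obs) = 1/9

Enumerate traces; 4 have nonzero weight after conditioning:
  (W=0, X=1, Z=3, Y=2, U=2) weight 1/144
  (W=1, X=1, Z=3, Y=2, U=2) weight 1/144
  (W=2, X=0, Z=3, Y=2, U=2) weight 1/216
  (W=2, X=1, Z=3, Y=2, U=1) weight 1/432
Group by U:
  weight(U=1) = 1/432
  weight(U=2) = 1/54
Total weight = 1/432 + 1/54 = 1/48
P(U=1 | obs) = 1/432 / 1/48 = 1/9
P(U=2 | obs) = 1/54 / 1/48 = 8/9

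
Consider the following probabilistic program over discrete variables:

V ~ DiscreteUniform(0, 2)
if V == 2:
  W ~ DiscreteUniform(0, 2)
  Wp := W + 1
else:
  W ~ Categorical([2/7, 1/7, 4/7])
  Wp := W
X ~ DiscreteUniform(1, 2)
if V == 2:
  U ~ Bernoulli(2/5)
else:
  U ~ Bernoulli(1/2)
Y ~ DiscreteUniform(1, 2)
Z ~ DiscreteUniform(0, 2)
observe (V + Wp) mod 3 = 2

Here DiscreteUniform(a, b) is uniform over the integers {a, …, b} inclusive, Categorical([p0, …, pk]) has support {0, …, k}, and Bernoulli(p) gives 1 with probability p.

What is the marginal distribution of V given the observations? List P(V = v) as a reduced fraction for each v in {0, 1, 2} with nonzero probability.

P(V=0) = 6/11, P(V=1) = 3/22, P(V=2) = 7/22

Enumerate traces; 72 have nonzero weight after conditioning:
  (V=0, W=2, X=1, U=0, Y=1, Z=0) weight 1/126
  (V=0, W=2, X=1, U=0, Y=1, Z=1) weight 1/126
  (V=0, W=2, X=1, U=0, Y=1, Z=2) weight 1/126
  (V=0, W=2, X=1, U=0, Y=2, Z=0) weight 1/126
  (V=0, W=2, X=1, U=0, Y=2, Z=1) weight 1/126
  (V=0, W=2, X=1, U=0, Y=2, Z=2) weight 1/126
  (V=0, W=2, X=1, U=1, Y=1, Z=0) weight 1/126
  (V=0, W=2, X=1, U=1, Y=1, Z=1) weight 1/126
  (V=1, W=1, X=1, U=0, Y=1, Z=0) weight 1/504
  (V=2, W=2, X=1, U=0, Y=1, Z=0) weight 1/180
  … 62 more
Group by V:
  weight(V=0) = 4/21
  weight(V=1) = 1/21
  weight(V=2) = 1/9
Total weight = 4/21 + 1/21 + 1/9 = 22/63
P(V=0 | obs) = 4/21 / 22/63 = 6/11
P(V=1 | obs) = 1/21 / 22/63 = 3/22
P(V=2 | obs) = 1/9 / 22/63 = 7/22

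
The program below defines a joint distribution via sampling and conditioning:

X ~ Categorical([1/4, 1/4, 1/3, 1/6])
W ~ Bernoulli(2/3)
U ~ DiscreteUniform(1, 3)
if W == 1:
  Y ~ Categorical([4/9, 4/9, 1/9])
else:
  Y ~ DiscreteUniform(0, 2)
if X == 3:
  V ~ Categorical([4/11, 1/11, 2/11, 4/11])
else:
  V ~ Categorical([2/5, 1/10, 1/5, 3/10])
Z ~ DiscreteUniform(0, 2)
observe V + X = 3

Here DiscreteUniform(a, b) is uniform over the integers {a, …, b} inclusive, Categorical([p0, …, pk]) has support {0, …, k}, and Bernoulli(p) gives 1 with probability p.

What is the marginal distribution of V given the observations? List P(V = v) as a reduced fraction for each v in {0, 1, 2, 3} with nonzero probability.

P(V=0) = 80/289, P(V=1) = 44/289, P(V=2) = 66/289, P(V=3) = 99/289

Enumerate traces; 216 have nonzero weight after conditioning:
  (X=0, W=0, U=1, Y=0, V=3, Z=0) weight 1/1080
  (X=0, W=0, U=1, Y=0, V=3, Z=1) weight 1/1080
  (X=0, W=0, U=1, Y=0, V=3, Z=2) weight 1/1080
  (X=0, W=0, U=1, Y=1, V=3, Z=0) weight 1/1080
  (X=0, W=0, U=1, Y=1, V=3, Z=1) weight 1/1080
  (X=0, W=0, U=1, Y=1, V=3, Z=2) weight 1/1080
  (X=0, W=0, U=1, Y=2, V=3, Z=0) weight 1/1080
  (X=0, W=0, U=1, Y=2, V=3, Z=1) weight 1/1080
  (X=1, W=0, U=1, Y=0, V=2, Z=0) weight 1/1620
  (X=2, W=0, U=1, Y=0, V=1, Z=0) weight 1/2430
  … 206 more
Group by V:
  weight(V=0) = 2/33
  weight(V=1) = 1/30
  weight(V=2) = 1/20
  weight(V=3) = 3/40
Total weight = 2/33 + 1/30 + 1/20 + 3/40 = 289/1320
P(V=0 | obs) = 2/33 / 289/1320 = 80/289
P(V=1 | obs) = 1/30 / 289/1320 = 44/289
P(V=2 | obs) = 1/20 / 289/1320 = 66/289
P(V=3 | obs) = 3/40 / 289/1320 = 99/289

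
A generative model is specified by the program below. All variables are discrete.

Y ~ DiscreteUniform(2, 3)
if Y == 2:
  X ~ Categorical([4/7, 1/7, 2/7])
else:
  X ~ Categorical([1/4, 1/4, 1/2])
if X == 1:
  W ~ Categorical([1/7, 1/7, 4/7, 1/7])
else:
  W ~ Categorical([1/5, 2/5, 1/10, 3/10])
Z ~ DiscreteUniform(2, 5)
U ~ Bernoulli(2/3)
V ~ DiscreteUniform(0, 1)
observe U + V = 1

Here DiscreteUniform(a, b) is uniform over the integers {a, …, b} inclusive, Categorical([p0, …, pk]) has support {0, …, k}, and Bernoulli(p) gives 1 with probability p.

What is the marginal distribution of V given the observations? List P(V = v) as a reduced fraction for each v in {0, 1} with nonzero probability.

Enumerate traces; 192 have nonzero weight after conditioning:
  (Y=2, X=0, W=0, Z=2, U=0, V=1) weight 1/420
  (Y=2, X=0, W=0, Z=2, U=1, V=0) weight 1/210
  (Y=2, X=0, W=0, Z=3, U=0, V=1) weight 1/420
  (Y=2, X=0, W=0, Z=3, U=1, V=0) weight 1/210
  (Y=2, X=0, W=0, Z=4, U=0, V=1) weight 1/420
  (Y=2, X=0, W=0, Z=4, U=1, V=0) weight 1/210
  (Y=2, X=0, W=0, Z=5, U=0, V=1) weight 1/420
  (Y=2, X=0, W=0, Z=5, U=1, V=0) weight 1/210
  … 184 more
Group by V:
  weight(V=0) = 1/3
  weight(V=1) = 1/6
Total weight = 1/3 + 1/6 = 1/2
P(V=0 | obs) = 1/3 / 1/2 = 2/3
P(V=1 | obs) = 1/6 / 1/2 = 1/3

P(V=0) = 2/3, P(V=1) = 1/3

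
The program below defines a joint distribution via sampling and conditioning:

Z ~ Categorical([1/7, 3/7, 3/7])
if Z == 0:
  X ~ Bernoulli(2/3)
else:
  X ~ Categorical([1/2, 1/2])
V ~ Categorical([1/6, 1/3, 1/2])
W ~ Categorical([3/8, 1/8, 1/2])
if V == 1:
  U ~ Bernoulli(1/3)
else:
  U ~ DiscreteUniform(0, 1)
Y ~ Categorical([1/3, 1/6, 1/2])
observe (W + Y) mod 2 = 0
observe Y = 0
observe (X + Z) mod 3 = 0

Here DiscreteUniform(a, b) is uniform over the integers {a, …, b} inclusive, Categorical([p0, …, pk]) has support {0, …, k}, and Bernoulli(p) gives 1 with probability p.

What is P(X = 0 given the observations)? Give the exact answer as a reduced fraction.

Enumerate traces; 24 have nonzero weight after conditioning:
  (Z=0, X=0, V=0, W=0, U=0, Y=0) weight 1/2016
  (Z=0, X=0, V=0, W=0, U=1, Y=0) weight 1/2016
  (Z=0, X=0, V=0, W=2, U=0, Y=0) weight 1/1512
  (Z=0, X=0, V=0, W=2, U=1, Y=0) weight 1/1512
  (Z=0, X=0, V=1, W=0, U=0, Y=0) weight 1/756
  (Z=0, X=0, V=1, W=0, U=1, Y=0) weight 1/1512
  (Z=0, X=0, V=1, W=2, U=0, Y=0) weight 1/567
  (Z=0, X=0, V=1, W=2, U=1, Y=0) weight 1/1134
  (Z=2, X=1, V=0, W=0, U=0, Y=0) weight 1/448
  … 15 more
Group by X:
  weight(X=0) = 1/72
  weight(X=1) = 1/16
Total weight = 1/72 + 1/16 = 11/144
P(X=0 | obs) = 1/72 / 11/144 = 2/11
P(X=1 | obs) = 1/16 / 11/144 = 9/11

P(X = 0 | obs) = 2/11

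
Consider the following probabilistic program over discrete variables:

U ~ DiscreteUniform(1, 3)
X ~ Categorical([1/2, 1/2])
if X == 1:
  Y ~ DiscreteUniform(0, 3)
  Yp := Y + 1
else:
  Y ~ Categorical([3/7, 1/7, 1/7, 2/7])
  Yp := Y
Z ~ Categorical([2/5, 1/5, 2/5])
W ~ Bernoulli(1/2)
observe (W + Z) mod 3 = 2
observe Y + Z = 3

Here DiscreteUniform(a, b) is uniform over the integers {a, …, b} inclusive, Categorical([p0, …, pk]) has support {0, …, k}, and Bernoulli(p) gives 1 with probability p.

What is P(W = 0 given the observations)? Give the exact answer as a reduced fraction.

P(W = 0 | obs) = 2/3

Enumerate traces; 12 have nonzero weight after conditioning:
  (U=1, X=0, Y=1, Z=2, W=0) weight 1/210
  (U=1, X=0, Y=2, Z=1, W=1) weight 1/420
  (U=1, X=1, Y=1, Z=2, W=0) weight 1/120
  (U=1, X=1, Y=2, Z=1, W=1) weight 1/240
  (U=2, X=0, Y=1, Z=2, W=0) weight 1/210
  (U=2, X=0, Y=2, Z=1, W=1) weight 1/420
  (U=2, X=1, Y=1, Z=2, W=0) weight 1/120
  (U=2, X=1, Y=2, Z=1, W=1) weight 1/240
  … 4 more
Group by W:
  weight(W=0) = 11/280
  weight(W=1) = 11/560
Total weight = 11/280 + 11/560 = 33/560
P(W=0 | obs) = 11/280 / 33/560 = 2/3
P(W=1 | obs) = 11/560 / 33/560 = 1/3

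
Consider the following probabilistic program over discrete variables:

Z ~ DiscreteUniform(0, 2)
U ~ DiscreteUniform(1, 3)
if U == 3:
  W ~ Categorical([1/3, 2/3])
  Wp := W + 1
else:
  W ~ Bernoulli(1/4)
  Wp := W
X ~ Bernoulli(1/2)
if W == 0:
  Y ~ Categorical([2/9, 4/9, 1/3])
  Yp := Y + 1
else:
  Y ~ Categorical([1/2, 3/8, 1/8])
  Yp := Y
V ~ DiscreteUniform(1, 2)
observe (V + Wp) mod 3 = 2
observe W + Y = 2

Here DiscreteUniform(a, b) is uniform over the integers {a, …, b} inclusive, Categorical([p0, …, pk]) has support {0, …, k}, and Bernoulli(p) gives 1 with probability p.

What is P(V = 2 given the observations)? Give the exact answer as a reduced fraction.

Enumerate traces; 30 have nonzero weight after conditioning:
  (Z=0, U=1, W=0, X=0, Y=2, V=2) weight 1/144
  (Z=0, U=1, W=0, X=1, Y=2, V=2) weight 1/144
  (Z=0, U=1, W=1, X=0, Y=1, V=1) weight 1/384
  (Z=0, U=1, W=1, X=1, Y=1, V=1) weight 1/384
  (Z=0, U=2, W=0, X=0, Y=2, V=2) weight 1/144
  (Z=0, U=2, W=0, X=1, Y=2, V=2) weight 1/144
  (Z=0, U=2, W=1, X=0, Y=1, V=1) weight 1/384
  (Z=0, U=2, W=1, X=1, Y=1, V=1) weight 1/384
  … 22 more
Group by V:
  weight(V=1) = 43/864
  weight(V=2) = 1/12
Total weight = 43/864 + 1/12 = 115/864
P(V=1 | obs) = 43/864 / 115/864 = 43/115
P(V=2 | obs) = 1/12 / 115/864 = 72/115

P(V = 2 | obs) = 72/115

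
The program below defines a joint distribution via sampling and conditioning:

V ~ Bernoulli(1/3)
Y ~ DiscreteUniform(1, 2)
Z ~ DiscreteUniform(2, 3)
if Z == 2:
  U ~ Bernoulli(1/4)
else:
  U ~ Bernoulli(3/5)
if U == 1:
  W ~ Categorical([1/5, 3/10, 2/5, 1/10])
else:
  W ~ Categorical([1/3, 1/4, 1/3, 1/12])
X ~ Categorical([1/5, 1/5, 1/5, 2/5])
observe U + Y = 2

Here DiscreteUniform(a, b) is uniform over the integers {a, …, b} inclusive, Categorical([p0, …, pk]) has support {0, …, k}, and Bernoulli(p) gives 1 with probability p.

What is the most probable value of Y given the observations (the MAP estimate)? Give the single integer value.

argmax_v P(Y = v | obs) = 2

Enumerate traces; 128 have nonzero weight after conditioning:
  (V=0, Y=1, Z=2, U=1, W=0, X=0) weight 1/600
  (V=0, Y=1, Z=2, U=1, W=0, X=1) weight 1/600
  (V=0, Y=1, Z=2, U=1, W=0, X=2) weight 1/600
  (V=0, Y=1, Z=2, U=1, W=0, X=3) weight 1/300
  (V=0, Y=1, Z=2, U=1, W=1, X=0) weight 1/400
  (V=0, Y=1, Z=2, U=1, W=1, X=1) weight 1/400
  (V=0, Y=1, Z=2, U=1, W=1, X=2) weight 1/400
  (V=0, Y=1, Z=2, U=1, W=1, X=3) weight 1/200
  (V=0, Y=2, Z=2, U=0, W=0, X=0) weight 1/120
  … 119 more
Group by Y:
  weight(Y=1) = 17/80
  weight(Y=2) = 23/80
Total weight = 17/80 + 23/80 = 1/2
P(Y=1 | obs) = 17/80 / 1/2 = 17/40
P(Y=2 | obs) = 23/80 / 1/2 = 23/40
argmax = 2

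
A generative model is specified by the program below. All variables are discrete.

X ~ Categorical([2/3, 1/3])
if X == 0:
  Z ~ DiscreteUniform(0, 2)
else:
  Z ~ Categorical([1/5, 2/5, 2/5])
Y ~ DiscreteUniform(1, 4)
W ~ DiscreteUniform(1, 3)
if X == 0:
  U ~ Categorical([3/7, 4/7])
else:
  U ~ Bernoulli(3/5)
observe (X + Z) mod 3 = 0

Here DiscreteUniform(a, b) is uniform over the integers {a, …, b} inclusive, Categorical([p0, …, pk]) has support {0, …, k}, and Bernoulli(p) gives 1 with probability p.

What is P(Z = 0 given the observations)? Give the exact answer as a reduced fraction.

P(Z = 0 | obs) = 5/8

Enumerate traces; 48 have nonzero weight after conditioning:
  (X=0, Z=0, Y=1, W=1, U=0) weight 1/126
  (X=0, Z=0, Y=1, W=1, U=1) weight 2/189
  (X=0, Z=0, Y=1, W=2, U=0) weight 1/126
  (X=0, Z=0, Y=1, W=2, U=1) weight 2/189
  (X=0, Z=0, Y=1, W=3, U=0) weight 1/126
  (X=0, Z=0, Y=1, W=3, U=1) weight 2/189
  (X=0, Z=0, Y=2, W=1, U=0) weight 1/126
  (X=0, Z=0, Y=2, W=1, U=1) weight 2/189
  (X=1, Z=2, Y=1, W=1, U=0) weight 1/225
  … 39 more
Group by Z:
  weight(Z=0) = 2/9
  weight(Z=2) = 2/15
Total weight = 2/9 + 2/15 = 16/45
P(Z=0 | obs) = 2/9 / 16/45 = 5/8
P(Z=2 | obs) = 2/15 / 16/45 = 3/8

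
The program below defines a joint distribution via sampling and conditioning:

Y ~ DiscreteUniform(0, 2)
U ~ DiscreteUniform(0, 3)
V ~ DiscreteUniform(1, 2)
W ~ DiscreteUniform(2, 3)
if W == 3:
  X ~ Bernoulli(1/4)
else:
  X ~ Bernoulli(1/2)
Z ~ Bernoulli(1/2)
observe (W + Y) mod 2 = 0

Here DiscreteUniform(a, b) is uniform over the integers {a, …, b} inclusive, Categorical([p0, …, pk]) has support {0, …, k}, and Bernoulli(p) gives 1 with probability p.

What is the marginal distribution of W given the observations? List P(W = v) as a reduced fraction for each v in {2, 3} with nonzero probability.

P(W=2) = 2/3, P(W=3) = 1/3

Enumerate traces; 96 have nonzero weight after conditioning:
  (Y=0, U=0, V=1, W=2, X=0, Z=0) weight 1/192
  (Y=0, U=0, V=1, W=2, X=0, Z=1) weight 1/192
  (Y=0, U=0, V=1, W=2, X=1, Z=0) weight 1/192
  (Y=0, U=0, V=1, W=2, X=1, Z=1) weight 1/192
  (Y=0, U=0, V=2, W=2, X=0, Z=0) weight 1/192
  (Y=0, U=0, V=2, W=2, X=0, Z=1) weight 1/192
  (Y=0, U=0, V=2, W=2, X=1, Z=0) weight 1/192
  (Y=0, U=0, V=2, W=2, X=1, Z=1) weight 1/192
  (Y=1, U=0, V=1, W=3, X=0, Z=0) weight 1/128
  … 87 more
Group by W:
  weight(W=2) = 1/3
  weight(W=3) = 1/6
Total weight = 1/3 + 1/6 = 1/2
P(W=2 | obs) = 1/3 / 1/2 = 2/3
P(W=3 | obs) = 1/6 / 1/2 = 1/3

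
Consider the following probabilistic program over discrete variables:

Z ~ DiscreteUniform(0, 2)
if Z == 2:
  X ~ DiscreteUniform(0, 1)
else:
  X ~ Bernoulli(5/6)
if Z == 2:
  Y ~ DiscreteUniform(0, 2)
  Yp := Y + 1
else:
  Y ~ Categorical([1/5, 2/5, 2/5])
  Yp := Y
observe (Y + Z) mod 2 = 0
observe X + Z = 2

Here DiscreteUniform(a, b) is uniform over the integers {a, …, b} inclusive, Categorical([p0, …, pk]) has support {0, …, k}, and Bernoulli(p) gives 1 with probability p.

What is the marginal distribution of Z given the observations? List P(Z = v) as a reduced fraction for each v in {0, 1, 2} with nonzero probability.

P(Z=1) = 1/2, P(Z=2) = 1/2

Enumerate traces; 3 have nonzero weight after conditioning:
  (Z=1, X=1, Y=1) weight 1/9
  (Z=2, X=0, Y=0) weight 1/18
  (Z=2, X=0, Y=2) weight 1/18
Group by Z:
  weight(Z=1) = 1/9
  weight(Z=2) = 1/9
Total weight = 1/9 + 1/9 = 2/9
P(Z=1 | obs) = 1/9 / 2/9 = 1/2
P(Z=2 | obs) = 1/9 / 2/9 = 1/2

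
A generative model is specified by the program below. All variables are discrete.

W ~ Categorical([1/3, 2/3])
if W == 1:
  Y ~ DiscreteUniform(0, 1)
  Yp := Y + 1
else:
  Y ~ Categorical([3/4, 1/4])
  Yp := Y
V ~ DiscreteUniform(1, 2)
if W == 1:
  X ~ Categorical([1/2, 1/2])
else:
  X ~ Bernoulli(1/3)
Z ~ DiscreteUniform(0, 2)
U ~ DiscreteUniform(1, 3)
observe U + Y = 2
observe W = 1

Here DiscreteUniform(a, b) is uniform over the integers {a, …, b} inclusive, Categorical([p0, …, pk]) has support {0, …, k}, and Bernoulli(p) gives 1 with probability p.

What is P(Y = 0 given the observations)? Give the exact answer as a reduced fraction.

P(Y = 0 | obs) = 1/2

Enumerate traces; 24 have nonzero weight after conditioning:
  (W=1, Y=0, V=1, X=0, Z=0, U=2) weight 1/108
  (W=1, Y=0, V=1, X=0, Z=1, U=2) weight 1/108
  (W=1, Y=0, V=1, X=0, Z=2, U=2) weight 1/108
  (W=1, Y=0, V=1, X=1, Z=0, U=2) weight 1/108
  (W=1, Y=0, V=1, X=1, Z=1, U=2) weight 1/108
  (W=1, Y=0, V=1, X=1, Z=2, U=2) weight 1/108
  (W=1, Y=0, V=2, X=0, Z=0, U=2) weight 1/108
  (W=1, Y=0, V=2, X=0, Z=1, U=2) weight 1/108
  (W=1, Y=1, V=1, X=0, Z=0, U=1) weight 1/108
  … 15 more
Group by Y:
  weight(Y=0) = 1/9
  weight(Y=1) = 1/9
Total weight = 1/9 + 1/9 = 2/9
P(Y=0 | obs) = 1/9 / 2/9 = 1/2
P(Y=1 | obs) = 1/9 / 2/9 = 1/2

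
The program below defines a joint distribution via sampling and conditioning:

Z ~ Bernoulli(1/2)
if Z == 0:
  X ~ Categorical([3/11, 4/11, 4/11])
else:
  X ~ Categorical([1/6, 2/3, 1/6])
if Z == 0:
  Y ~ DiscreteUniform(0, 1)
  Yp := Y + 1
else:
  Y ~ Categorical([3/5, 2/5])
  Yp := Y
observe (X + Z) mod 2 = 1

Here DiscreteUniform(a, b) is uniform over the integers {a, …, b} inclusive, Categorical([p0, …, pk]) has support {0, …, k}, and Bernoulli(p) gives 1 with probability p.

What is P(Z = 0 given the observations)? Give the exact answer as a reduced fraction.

P(Z = 0 | obs) = 12/23

Enumerate traces; 6 have nonzero weight after conditioning:
  (Z=0, X=1, Y=0) weight 1/11
  (Z=0, X=1, Y=1) weight 1/11
  (Z=1, X=0, Y=0) weight 1/20
  (Z=1, X=0, Y=1) weight 1/30
  (Z=1, X=2, Y=0) weight 1/20
  (Z=1, X=2, Y=1) weight 1/30
Group by Z:
  weight(Z=0) = 2/11
  weight(Z=1) = 1/6
Total weight = 2/11 + 1/6 = 23/66
P(Z=0 | obs) = 2/11 / 23/66 = 12/23
P(Z=1 | obs) = 1/6 / 23/66 = 11/23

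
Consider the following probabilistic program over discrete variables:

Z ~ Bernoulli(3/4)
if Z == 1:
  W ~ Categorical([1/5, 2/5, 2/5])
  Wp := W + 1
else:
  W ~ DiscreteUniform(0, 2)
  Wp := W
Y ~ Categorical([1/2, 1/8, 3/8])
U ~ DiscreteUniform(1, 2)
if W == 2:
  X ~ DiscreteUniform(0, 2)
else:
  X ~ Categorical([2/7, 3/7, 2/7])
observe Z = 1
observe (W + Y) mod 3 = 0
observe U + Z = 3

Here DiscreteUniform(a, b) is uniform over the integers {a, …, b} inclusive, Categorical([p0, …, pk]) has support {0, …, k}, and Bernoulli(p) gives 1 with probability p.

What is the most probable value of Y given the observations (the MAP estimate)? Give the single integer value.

argmax_v P(Y = v | obs) = 2

Enumerate traces; 9 have nonzero weight after conditioning:
  (Z=1, W=0, Y=0, U=2, X=0) weight 3/280
  (Z=1, W=0, Y=0, U=2, X=1) weight 9/560
  (Z=1, W=0, Y=0, U=2, X=2) weight 3/280
  (Z=1, W=1, Y=2, U=2, X=0) weight 9/560
  (Z=1, W=1, Y=2, U=2, X=1) weight 27/1120
  (Z=1, W=1, Y=2, U=2, X=2) weight 9/560
  (Z=1, W=2, Y=1, U=2, X=0) weight 1/160
  (Z=1, W=2, Y=1, U=2, X=1) weight 1/160
  … 1 more
Group by Y:
  weight(Y=0) = 3/80
  weight(Y=1) = 3/160
  weight(Y=2) = 9/160
Total weight = 3/80 + 3/160 + 9/160 = 9/80
P(Y=0 | obs) = 3/80 / 9/80 = 1/3
P(Y=1 | obs) = 3/160 / 9/80 = 1/6
P(Y=2 | obs) = 9/160 / 9/80 = 1/2
argmax = 2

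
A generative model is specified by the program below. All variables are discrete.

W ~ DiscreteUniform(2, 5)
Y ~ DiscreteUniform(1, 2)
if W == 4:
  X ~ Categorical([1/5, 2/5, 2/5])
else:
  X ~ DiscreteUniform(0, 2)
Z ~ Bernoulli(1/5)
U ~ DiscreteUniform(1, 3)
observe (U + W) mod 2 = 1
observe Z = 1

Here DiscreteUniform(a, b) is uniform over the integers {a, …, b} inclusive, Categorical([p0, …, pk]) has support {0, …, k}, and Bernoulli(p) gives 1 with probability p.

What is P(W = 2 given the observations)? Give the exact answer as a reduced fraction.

P(W = 2 | obs) = 1/3

Enumerate traces; 36 have nonzero weight after conditioning:
  (W=2, Y=1, X=0, Z=1, U=1) weight 1/360
  (W=2, Y=1, X=0, Z=1, U=3) weight 1/360
  (W=2, Y=1, X=1, Z=1, U=1) weight 1/360
  (W=2, Y=1, X=1, Z=1, U=3) weight 1/360
  (W=2, Y=1, X=2, Z=1, U=1) weight 1/360
  (W=2, Y=1, X=2, Z=1, U=3) weight 1/360
  (W=2, Y=2, X=0, Z=1, U=1) weight 1/360
  (W=2, Y=2, X=0, Z=1, U=3) weight 1/360
  (W=3, Y=1, X=0, Z=1, U=2) weight 1/360
  (W=4, Y=1, X=0, Z=1, U=1) weight 1/600
  … 26 more
Group by W:
  weight(W=2) = 1/30
  weight(W=3) = 1/60
  weight(W=4) = 1/30
  weight(W=5) = 1/60
Total weight = 1/30 + 1/60 + 1/30 + 1/60 = 1/10
P(W=2 | obs) = 1/30 / 1/10 = 1/3
P(W=3 | obs) = 1/60 / 1/10 = 1/6
P(W=4 | obs) = 1/30 / 1/10 = 1/3
P(W=5 | obs) = 1/60 / 1/10 = 1/6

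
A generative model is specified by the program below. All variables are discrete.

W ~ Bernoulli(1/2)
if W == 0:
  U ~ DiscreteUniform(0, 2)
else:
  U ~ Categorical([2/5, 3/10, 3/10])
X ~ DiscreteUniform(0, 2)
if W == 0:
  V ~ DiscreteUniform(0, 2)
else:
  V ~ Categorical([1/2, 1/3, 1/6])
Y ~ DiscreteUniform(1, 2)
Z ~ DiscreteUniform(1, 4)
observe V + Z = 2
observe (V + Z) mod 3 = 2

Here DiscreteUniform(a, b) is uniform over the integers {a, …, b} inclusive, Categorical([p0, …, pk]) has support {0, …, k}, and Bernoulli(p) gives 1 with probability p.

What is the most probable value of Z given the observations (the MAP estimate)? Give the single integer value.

argmax_v P(Z = v | obs) = 2

Enumerate traces; 72 have nonzero weight after conditioning:
  (W=0, U=0, X=0, V=0, Y=1, Z=2) weight 1/432
  (W=0, U=0, X=0, V=0, Y=2, Z=2) weight 1/432
  (W=0, U=0, X=0, V=1, Y=1, Z=1) weight 1/432
  (W=0, U=0, X=0, V=1, Y=2, Z=1) weight 1/432
  (W=0, U=0, X=1, V=0, Y=1, Z=2) weight 1/432
  (W=0, U=0, X=1, V=0, Y=2, Z=2) weight 1/432
  (W=0, U=0, X=1, V=1, Y=1, Z=1) weight 1/432
  (W=0, U=0, X=1, V=1, Y=2, Z=1) weight 1/432
  … 64 more
Group by Z:
  weight(Z=1) = 1/12
  weight(Z=2) = 5/48
Total weight = 1/12 + 5/48 = 3/16
P(Z=1 | obs) = 1/12 / 3/16 = 4/9
P(Z=2 | obs) = 5/48 / 3/16 = 5/9
argmax = 2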